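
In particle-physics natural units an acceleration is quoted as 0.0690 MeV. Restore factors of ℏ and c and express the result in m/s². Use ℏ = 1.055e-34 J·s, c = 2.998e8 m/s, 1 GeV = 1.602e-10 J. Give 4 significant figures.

Acceleration is [L]/[T]² = c·[E]/ℏ.
1 GeV → c/ℏ × (1 GeV in J) = 4.552e32 m/s².
Convert the energy scale: 0.0690 MeV = 6.90e-5 GeV.
Result: 6.90e-5 × 4.552e32 = 3.141e28 m/s².

3.141e28 m/s²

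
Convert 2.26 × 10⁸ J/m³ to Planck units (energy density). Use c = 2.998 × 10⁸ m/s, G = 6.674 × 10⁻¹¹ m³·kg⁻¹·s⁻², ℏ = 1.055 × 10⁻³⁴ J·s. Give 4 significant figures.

4.879 × 10⁻¹⁰⁶

Planck energy density: u_P = c⁷/(ℏG²) = 4.632 × 10¹¹³ J/m³.
2.26 × 10⁸ / 4.632 × 10¹¹³ = 4.879 × 10⁻¹⁰⁶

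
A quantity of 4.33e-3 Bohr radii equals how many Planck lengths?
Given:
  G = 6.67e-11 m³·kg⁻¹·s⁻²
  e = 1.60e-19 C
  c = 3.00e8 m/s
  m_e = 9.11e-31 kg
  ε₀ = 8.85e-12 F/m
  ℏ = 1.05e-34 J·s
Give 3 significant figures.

Bohr radius: a₀ = 4πε₀ℏ²/(m_e e²) = 5.26e-11 m
Planck length: ℓ_P = √(ℏG/c³) = 1.61e-35 m
4.33e-3 × 5.26e-11 / 1.61e-35 = 1.41e22

1.41e22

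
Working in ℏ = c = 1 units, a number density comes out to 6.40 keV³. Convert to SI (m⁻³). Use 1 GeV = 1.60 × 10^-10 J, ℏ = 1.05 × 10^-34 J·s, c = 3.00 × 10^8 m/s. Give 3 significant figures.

Number density is [L]⁻³ = [E]³/(ℏc)³.
1 GeV³ → 1/(ℏc)³ × (1 GeV in J)³ = 1.31 × 10^47 m⁻³.
Convert the energy scale: 6.40 keV³ = 6.40 × 10^-18 GeV³.
Result: 6.40 × 10^-18 × 1.31 × 10^47 = 8.39 × 10^29 m⁻³.

8.39 × 10^29 m⁻³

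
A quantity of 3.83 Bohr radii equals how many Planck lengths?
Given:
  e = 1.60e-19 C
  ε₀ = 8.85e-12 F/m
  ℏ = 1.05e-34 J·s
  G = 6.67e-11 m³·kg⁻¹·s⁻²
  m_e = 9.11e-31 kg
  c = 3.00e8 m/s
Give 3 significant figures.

Bohr radius: a₀ = 4πε₀ℏ²/(m_e e²) = 5.26e-11 m
Planck length: ℓ_P = √(ℏG/c³) = 1.61e-35 m
3.83 × 5.26e-11 / 1.61e-35 = 1.25e25

1.25e25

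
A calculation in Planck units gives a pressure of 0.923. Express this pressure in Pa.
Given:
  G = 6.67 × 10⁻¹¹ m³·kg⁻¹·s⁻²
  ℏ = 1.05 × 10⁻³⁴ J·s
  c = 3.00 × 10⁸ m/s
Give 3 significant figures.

4.32 × 10¹¹³ Pa

One Planck pressure: p_P = c⁷/(ℏG²) = 4.68 × 10¹¹³ Pa.
0.923 × 4.68 × 10¹¹³ Pa = 4.32 × 10¹¹³ Pa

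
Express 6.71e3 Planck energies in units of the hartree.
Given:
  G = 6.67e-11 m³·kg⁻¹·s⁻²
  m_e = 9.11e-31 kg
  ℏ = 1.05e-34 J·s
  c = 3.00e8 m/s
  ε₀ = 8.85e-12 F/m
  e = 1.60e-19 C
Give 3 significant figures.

3.00e30

Planck energy: E_P = √(ℏc⁵/G) = 1.96e9 J
hartree: E_h = m_e e⁴/(4πε₀ℏ)² = 4.38e-18 J
6.71e3 × 1.96e9 / 4.38e-18 = 3.00e30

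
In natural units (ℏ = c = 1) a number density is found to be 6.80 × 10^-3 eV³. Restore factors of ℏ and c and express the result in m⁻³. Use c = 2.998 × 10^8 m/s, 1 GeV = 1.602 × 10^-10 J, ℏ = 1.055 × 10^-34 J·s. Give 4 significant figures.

8.836 × 10^17 m⁻³

Number density is [L]⁻³ = [E]³/(ℏc)³.
1 GeV³ → 1/(ℏc)³ × (1 GeV in J)³ = 1.299 × 10^47 m⁻³.
Convert the energy scale: 6.80 × 10^-3 eV³ = 6.80 × 10^-30 GeV³.
Result: 6.80 × 10^-30 × 1.299 × 10^47 = 8.836 × 10^17 m⁻³.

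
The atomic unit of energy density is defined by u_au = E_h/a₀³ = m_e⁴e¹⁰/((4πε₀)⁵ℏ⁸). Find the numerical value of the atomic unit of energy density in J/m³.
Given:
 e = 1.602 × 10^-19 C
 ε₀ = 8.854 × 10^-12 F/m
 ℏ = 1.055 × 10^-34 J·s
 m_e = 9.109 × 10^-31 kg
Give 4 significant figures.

u_au = E_h/a₀³ = m_e⁴e¹⁰/((4πε₀)⁵ℏ⁸)
E_h = 4.354 × 10^-18 J
a₀ = 5.297 × 10^-11 m
E_h/a₀³ = 2.929 × 10^13 J/m³

2.929 × 10^13 J/m³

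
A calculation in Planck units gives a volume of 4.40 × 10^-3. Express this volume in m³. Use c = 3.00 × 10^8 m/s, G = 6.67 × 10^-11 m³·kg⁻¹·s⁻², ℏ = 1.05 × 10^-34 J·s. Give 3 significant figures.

One Planck volume: V_P = (ℏG/c³)^(3/2) = 4.18 × 10^-105 m³.
4.40 × 10^-3 × 4.18 × 10^-105 m³ = 1.84 × 10^-107 m³

1.84 × 10^-107 m³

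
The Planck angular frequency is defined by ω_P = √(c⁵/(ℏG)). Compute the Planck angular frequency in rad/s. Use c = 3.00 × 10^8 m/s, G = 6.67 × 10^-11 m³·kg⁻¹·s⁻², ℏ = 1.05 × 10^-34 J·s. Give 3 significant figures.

1.86 × 10^43 rad/s

ω_P = √(c⁵/(ℏG))
  = √(3.47 × 10^86)
  = 1.86 × 10^43 rad/s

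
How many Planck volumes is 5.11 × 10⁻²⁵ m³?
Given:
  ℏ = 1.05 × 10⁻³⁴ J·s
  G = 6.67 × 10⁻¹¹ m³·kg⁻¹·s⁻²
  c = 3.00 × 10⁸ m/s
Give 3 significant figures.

Planck volume: V_P = (ℏG/c³)^(3/2) = 4.18 × 10⁻¹⁰⁵ m³.
5.11 × 10⁻²⁵ / 4.18 × 10⁻¹⁰⁵ = 1.22 × 10⁸⁰

1.22 × 10⁸⁰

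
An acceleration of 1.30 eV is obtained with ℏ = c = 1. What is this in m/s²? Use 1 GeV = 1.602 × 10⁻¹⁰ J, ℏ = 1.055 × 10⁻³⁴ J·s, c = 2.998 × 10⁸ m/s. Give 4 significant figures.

5.918 × 10²³ m/s²

Acceleration is [L]/[T]² = c·[E]/ℏ.
1 GeV → c/ℏ × (1 GeV in J) = 4.552 × 10³² m/s².
Convert the energy scale: 1.30 eV = 1.30 × 10⁻⁹ GeV.
Result: 1.30 × 10⁻⁹ × 4.552 × 10³² = 5.918 × 10²³ m/s².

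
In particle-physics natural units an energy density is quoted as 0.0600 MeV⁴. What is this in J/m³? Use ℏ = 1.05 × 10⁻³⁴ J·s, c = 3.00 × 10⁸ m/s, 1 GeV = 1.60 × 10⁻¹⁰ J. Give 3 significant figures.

1.26 × 10²⁴ J/m³

[E]/[L]³ = [E]⁴/(ℏc)³; restore (ℏc)⁻³.
1 GeV⁴ → 1/(ℏc)³ × (1 GeV in J)⁴ = 2.10 × 10³⁷ J/m³.
Convert the energy scale: 0.0600 MeV⁴ = 6.00 × 10⁻¹⁴ GeV⁴.
Result: 6.00 × 10⁻¹⁴ × 2.10 × 10³⁷ = 1.26 × 10²⁴ J/m³.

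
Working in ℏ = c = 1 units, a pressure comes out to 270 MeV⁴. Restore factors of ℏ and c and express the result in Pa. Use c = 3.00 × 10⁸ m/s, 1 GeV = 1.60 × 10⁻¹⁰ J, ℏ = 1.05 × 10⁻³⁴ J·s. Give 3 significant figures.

5.66 × 10²⁷ Pa

Pressure is [E]/[L]³ = [E]⁴/(ℏc)³.
1 GeV⁴ → 1/(ℏc)³ × (1 GeV in J)⁴ = 2.10 × 10³⁷ Pa.
Convert the energy scale: 270 MeV⁴ = 2.70 × 10⁻¹⁰ GeV⁴.
Result: 2.70 × 10⁻¹⁰ × 2.10 × 10³⁷ = 5.66 × 10²⁷ Pa.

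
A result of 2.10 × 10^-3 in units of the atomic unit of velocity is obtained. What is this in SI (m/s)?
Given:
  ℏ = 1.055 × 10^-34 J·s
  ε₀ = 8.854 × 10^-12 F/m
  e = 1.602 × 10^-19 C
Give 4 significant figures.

One atomic unit of velocity: v_au = e²/(4πε₀ℏ) = 2.186 × 10^6 m/s.
2.10 × 10^-3 × 2.186 × 10^6 m/s = 4.591 × 10^3 m/s

4.591 × 10^3 m/s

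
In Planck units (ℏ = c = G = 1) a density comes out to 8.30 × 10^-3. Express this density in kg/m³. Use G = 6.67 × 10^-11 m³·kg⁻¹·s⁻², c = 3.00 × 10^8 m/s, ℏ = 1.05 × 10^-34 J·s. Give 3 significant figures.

One Planck density: ρ_P = c⁵/(ℏG²) = 5.20 × 10^96 kg/m³.
8.30 × 10^-3 × 5.20 × 10^96 kg/m³ = 4.32 × 10^94 kg/m³

4.32 × 10^94 kg/m³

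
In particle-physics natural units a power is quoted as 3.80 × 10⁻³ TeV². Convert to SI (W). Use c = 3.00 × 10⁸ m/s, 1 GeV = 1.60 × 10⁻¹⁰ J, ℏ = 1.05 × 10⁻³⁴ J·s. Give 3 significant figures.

Power is [E]/[T] = [E]²/ℏ.
1 GeV² → 1/ℏ × (1 GeV in J)² = 2.44 × 10¹⁴ W.
Convert the energy scale: 3.80 × 10⁻³ TeV² = 3.80 × 10³ GeV².
Result: 3.80 × 10³ × 2.44 × 10¹⁴ = 9.26 × 10¹⁷ W.

9.26 × 10¹⁷ W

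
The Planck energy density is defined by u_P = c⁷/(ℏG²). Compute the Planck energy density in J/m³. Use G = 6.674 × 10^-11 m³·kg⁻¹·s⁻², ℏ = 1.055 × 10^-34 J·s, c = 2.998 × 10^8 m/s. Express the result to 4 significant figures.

4.632 × 10^113 J/m³

u_P = c⁷/(ℏG²)
  = 2.177 × 10^59 / 4.699 × 10^-55
  = 4.632 × 10^113 J/m³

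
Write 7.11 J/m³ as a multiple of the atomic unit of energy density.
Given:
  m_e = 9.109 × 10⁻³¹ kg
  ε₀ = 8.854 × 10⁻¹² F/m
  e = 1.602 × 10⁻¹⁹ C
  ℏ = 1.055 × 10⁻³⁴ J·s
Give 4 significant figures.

2.427 × 10⁻¹³

atomic unit of energy density: u_au = E_h/a₀³ = m_e⁴e¹⁰/((4πε₀)⁵ℏ⁸) = 2.929 × 10¹³ J/m³.
7.11 / 2.929 × 10¹³ = 2.427 × 10⁻¹³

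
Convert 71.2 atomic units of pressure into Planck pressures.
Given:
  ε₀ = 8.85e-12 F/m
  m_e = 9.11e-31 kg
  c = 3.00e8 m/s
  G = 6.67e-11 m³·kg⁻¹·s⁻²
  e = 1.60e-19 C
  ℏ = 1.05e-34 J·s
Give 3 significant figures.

4.58e-99

atomic unit of pressure: P_au = E_h/a₀³ = m_e⁴e¹⁰/((4πε₀)⁵ℏ⁸) = 3.01e13 Pa
Planck pressure: p_P = c⁷/(ℏG²) = 4.68e113 Pa
71.2 × 3.01e13 / 4.68e113 = 4.58e-99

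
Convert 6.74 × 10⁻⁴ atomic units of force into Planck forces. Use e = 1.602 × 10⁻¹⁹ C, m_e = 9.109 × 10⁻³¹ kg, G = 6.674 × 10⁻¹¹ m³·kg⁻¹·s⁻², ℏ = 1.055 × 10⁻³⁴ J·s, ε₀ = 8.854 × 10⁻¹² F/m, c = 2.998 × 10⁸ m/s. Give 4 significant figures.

atomic unit of force: F_au = E_h/a₀ = m_e²e⁶/((4πε₀)³ℏ⁴) = 8.220 × 10⁻⁸ N
Planck force: F_P = c⁴/G = 1.210 × 10⁴⁴ N
6.74 × 10⁻⁴ × 8.220 × 10⁻⁸ / 1.210 × 10⁴⁴ = 4.577 × 10⁻⁵⁵

4.577 × 10⁻⁵⁵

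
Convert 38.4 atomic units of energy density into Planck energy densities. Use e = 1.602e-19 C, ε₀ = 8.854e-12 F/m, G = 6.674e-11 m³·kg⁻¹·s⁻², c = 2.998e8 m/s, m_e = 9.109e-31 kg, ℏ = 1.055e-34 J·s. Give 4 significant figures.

2.428e-99

atomic unit of energy density: u_au = E_h/a₀³ = m_e⁴e¹⁰/((4πε₀)⁵ℏ⁸) = 2.929e13 J/m³
Planck energy density: u_P = c⁷/(ℏG²) = 4.632e113 J/m³
38.4 × 2.929e13 / 4.632e113 = 2.428e-99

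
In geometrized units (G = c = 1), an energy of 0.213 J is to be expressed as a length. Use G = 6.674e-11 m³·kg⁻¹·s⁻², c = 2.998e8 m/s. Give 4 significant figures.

1.760e-45 m

Energy → length via G/c⁴.
0.213 J × (G/c⁴) = 1.760e-45 m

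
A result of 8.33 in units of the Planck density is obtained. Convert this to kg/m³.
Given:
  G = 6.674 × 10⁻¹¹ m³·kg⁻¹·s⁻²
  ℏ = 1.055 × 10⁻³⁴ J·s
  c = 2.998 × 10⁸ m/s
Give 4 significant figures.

One Planck density: ρ_P = c⁵/(ℏG²) = 5.154 × 10⁹⁶ kg/m³.
8.33 × 5.154 × 10⁹⁶ kg/m³ = 4.293 × 10⁹⁷ kg/m³

4.293 × 10⁹⁷ kg/m³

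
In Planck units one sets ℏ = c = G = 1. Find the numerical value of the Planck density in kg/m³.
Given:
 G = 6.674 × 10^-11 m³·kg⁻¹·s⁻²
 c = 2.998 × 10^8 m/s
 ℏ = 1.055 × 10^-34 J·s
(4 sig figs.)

ρ_P = c⁵/(ℏG²)
  = 2.422 × 10^42 / 4.699 × 10^-55
  = 5.154 × 10^96 kg/m³

5.154 × 10^96 kg/m³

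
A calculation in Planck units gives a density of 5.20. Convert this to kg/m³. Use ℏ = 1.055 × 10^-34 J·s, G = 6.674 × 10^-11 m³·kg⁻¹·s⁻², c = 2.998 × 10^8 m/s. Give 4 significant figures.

One Planck density: ρ_P = c⁵/(ℏG²) = 5.154 × 10^96 kg/m³.
5.20 × 5.154 × 10^96 kg/m³ = 2.680 × 10^97 kg/m³

2.680 × 10^97 kg/m³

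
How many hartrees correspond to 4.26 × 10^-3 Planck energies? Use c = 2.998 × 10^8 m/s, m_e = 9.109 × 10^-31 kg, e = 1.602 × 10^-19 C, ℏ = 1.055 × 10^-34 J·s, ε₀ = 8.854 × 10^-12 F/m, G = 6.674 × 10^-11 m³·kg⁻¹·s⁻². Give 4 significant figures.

Planck energy: E_P = √(ℏc⁵/G) = 1.957 × 10^9 J
hartree: E_h = m_e e⁴/(4πε₀ℏ)² = 4.354 × 10^-18 J
4.26 × 10^-3 × 1.957 × 10^9 / 4.354 × 10^-18 = 1.914 × 10^24

1.914 × 10^24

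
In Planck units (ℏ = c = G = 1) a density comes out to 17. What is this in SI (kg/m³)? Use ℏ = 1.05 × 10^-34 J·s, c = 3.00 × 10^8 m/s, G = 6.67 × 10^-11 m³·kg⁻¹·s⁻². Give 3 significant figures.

One Planck density: ρ_P = c⁵/(ℏG²) = 5.20 × 10^96 kg/m³.
17 × 5.20 × 10^96 kg/m³ = 8.84 × 10^97 kg/m³

8.84 × 10^97 kg/m³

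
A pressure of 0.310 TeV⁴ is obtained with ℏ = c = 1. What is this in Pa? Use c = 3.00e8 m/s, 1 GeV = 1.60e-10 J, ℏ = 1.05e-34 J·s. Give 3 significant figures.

6.50e48 Pa

Pressure is [E]/[L]³ = [E]⁴/(ℏc)³.
1 GeV⁴ → 1/(ℏc)³ × (1 GeV in J)⁴ = 2.10e37 Pa.
Convert the energy scale: 0.310 TeV⁴ = 3.10e11 GeV⁴.
Result: 3.10e11 × 2.10e37 = 6.50e48 Pa.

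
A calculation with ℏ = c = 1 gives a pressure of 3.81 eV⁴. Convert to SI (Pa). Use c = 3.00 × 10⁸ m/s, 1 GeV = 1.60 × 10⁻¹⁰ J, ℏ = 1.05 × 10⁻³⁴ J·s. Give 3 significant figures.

79.9 Pa

Pressure is [E]/[L]³ = [E]⁴/(ℏc)³.
1 GeV⁴ → 1/(ℏc)³ × (1 GeV in J)⁴ = 2.10 × 10³⁷ Pa.
Convert the energy scale: 3.81 eV⁴ = 3.81 × 10⁻³⁶ GeV⁴.
Result: 3.81 × 10⁻³⁶ × 2.10 × 10³⁷ = 79.9 Pa.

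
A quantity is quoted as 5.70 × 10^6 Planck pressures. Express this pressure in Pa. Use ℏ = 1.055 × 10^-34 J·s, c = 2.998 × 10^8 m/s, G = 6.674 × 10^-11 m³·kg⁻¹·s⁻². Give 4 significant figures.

One Planck pressure: p_P = c⁷/(ℏG²) = 4.632 × 10^113 Pa.
5.70 × 10^6 × 4.632 × 10^113 Pa = 2.640 × 10^120 Pa

2.640 × 10^120 Pa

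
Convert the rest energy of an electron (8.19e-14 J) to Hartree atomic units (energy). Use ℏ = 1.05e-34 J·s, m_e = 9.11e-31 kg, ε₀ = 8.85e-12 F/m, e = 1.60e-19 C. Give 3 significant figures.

hartree: E_h = m_e e⁴/(4πε₀ℏ)² = 4.38e-18 J.
8.19e-14 / 4.38e-18 = 1.87e4

1.87e4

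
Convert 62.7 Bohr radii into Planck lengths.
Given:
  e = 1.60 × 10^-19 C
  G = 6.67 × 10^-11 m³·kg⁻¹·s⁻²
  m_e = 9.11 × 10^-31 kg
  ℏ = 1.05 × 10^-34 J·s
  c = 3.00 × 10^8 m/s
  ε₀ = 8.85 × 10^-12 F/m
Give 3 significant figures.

Bohr radius: a₀ = 4πε₀ℏ²/(m_e e²) = 5.26 × 10^-11 m
Planck length: ℓ_P = √(ℏG/c³) = 1.61 × 10^-35 m
62.7 × 5.26 × 10^-11 / 1.61 × 10^-35 = 2.05 × 10^26

2.05 × 10^26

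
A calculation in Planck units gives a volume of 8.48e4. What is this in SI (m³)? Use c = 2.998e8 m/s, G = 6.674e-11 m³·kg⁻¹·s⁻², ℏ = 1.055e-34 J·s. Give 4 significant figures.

One Planck volume: V_P = (ℏG/c³)^(3/2) = 4.224e-105 m³.
8.48e4 × 4.224e-105 m³ = 3.582e-100 m³

3.582e-100 m³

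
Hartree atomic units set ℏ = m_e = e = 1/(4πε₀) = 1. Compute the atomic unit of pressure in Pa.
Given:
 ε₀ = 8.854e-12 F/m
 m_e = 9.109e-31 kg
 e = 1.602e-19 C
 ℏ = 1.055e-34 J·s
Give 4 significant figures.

From ℏ = m_e = e = 1/(4πε₀) = 1 the pressure scale is P_au = E_h/a₀³ = m_e⁴e¹⁰/((4πε₀)⁵ℏ⁸).
E_h = 4.354e-18 J
a₀ = 5.297e-11 m
E_h/a₀³ = 2.929e13 Pa

2.929e13 Pa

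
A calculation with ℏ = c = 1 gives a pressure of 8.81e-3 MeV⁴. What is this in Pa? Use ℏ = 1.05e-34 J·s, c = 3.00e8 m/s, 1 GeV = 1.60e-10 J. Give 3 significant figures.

Pressure is [E]/[L]³ = [E]⁴/(ℏc)³.
1 GeV⁴ → 1/(ℏc)³ × (1 GeV in J)⁴ = 2.10e37 Pa.
Convert the energy scale: 8.81e-3 MeV⁴ = 8.81e-15 GeV⁴.
Result: 8.81e-15 × 2.10e37 = 1.85e23 Pa.

1.85e23 Pa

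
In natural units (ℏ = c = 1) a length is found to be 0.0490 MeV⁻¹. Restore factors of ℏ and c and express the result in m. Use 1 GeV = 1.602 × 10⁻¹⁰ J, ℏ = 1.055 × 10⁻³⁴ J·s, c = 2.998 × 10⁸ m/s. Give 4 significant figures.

A length is [E]⁻¹ in ℏ=c=1; restore one factor of ℏc.
1 GeV⁻¹ → ℏc × (1 GeV in J)⁻¹ = 1.974 × 10⁻¹⁶ m.
Convert the energy scale: 0.0490 MeV⁻¹ = 49 GeV⁻¹.
Result: 49 × 1.974 × 10⁻¹⁶ = 9.674 × 10⁻¹⁵ m.

9.674 × 10⁻¹⁵ m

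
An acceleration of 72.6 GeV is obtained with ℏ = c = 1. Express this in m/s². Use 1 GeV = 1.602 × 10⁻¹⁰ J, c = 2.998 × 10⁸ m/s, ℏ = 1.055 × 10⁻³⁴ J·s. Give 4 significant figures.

Acceleration is [L]/[T]² = c·[E]/ℏ.
1 GeV → c/ℏ × (1 GeV in J) = 4.552 × 10³² m/s².
Result: 72.6 × 4.552 × 10³² = 3.305 × 10³⁴ m/s².

3.305 × 10³⁴ m/s²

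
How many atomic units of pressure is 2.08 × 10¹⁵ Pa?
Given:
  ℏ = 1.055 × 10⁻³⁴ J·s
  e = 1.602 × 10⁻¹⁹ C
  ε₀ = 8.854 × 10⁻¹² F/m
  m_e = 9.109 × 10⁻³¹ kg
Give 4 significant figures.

atomic unit of pressure: P_au = E_h/a₀³ = m_e⁴e¹⁰/((4πε₀)⁵ℏ⁸) = 2.929 × 10¹³ Pa.
2.08 × 10¹⁵ / 2.929 × 10¹³ = 71.01

71.01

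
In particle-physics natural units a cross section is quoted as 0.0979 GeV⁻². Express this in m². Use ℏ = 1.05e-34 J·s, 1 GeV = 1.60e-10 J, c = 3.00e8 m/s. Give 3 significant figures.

Area is [L]² = [E]⁻²·(ℏc)²; restore (ℏc)².
1 GeV⁻² → (ℏc)² × (1 GeV in J)⁻² = 3.88e-32 m².
Result: 0.0979 × 3.88e-32 = 3.79e-33 m².

3.79e-33 m²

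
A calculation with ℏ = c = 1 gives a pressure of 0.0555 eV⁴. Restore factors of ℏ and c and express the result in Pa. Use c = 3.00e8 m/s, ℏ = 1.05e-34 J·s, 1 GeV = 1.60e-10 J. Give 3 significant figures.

Pressure is [E]/[L]³ = [E]⁴/(ℏc)³.
1 GeV⁴ → 1/(ℏc)³ × (1 GeV in J)⁴ = 2.10e37 Pa.
Convert the energy scale: 0.0555 eV⁴ = 5.55e-38 GeV⁴.
Result: 5.55e-38 × 2.10e37 = 1.16 Pa.

1.16 Pa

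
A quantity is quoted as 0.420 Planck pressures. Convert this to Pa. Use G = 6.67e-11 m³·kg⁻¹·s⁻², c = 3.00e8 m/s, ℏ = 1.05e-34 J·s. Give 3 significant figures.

1.97e113 Pa

One Planck pressure: p_P = c⁷/(ℏG²) = 4.68e113 Pa.
0.420 × 4.68e113 Pa = 1.97e113 Pa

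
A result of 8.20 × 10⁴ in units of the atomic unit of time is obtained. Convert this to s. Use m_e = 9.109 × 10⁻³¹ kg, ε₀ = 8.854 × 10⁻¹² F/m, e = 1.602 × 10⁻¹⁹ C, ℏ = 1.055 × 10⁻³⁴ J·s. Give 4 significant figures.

One atomic unit of time: τ_au = (4πε₀)²ℏ³/(m_e e⁴) = 2.423 × 10⁻¹⁷ s.
8.20 × 10⁴ × 2.423 × 10⁻¹⁷ s = 1.987 × 10⁻¹² s

1.987 × 10⁻¹² s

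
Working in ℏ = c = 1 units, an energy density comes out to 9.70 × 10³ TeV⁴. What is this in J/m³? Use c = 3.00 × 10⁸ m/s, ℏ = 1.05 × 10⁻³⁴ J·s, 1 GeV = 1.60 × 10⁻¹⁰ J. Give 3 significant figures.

[E]/[L]³ = [E]⁴/(ℏc)³; restore (ℏc)⁻³.
1 GeV⁴ → 1/(ℏc)³ × (1 GeV in J)⁴ = 2.10 × 10³⁷ J/m³.
Convert the energy scale: 9.70 × 10³ TeV⁴ = 9.70 × 10¹⁵ GeV⁴.
Result: 9.70 × 10¹⁵ × 2.10 × 10³⁷ = 2.03 × 10⁵³ J/m³.

2.03 × 10⁵³ J/m³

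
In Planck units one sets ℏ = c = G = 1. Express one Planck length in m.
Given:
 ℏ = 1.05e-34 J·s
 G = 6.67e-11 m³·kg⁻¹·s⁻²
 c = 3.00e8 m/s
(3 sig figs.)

ℓ_P = √(ℏG/c³)
  = √(2.59e-70)
  = 1.61e-35 m

1.61e-35 m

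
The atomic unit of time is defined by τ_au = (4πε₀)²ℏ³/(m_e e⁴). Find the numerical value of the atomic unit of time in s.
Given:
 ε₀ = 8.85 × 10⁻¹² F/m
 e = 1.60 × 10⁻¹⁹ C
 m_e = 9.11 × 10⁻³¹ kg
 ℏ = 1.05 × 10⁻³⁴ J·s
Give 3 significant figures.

τ_au = (4πε₀)²ℏ³/(m_e e⁴)
E_h = 4.38 × 10⁻¹⁸ J
ℏ/E_h = 2.40 × 10⁻¹⁷ s

2.40 × 10⁻¹⁷ s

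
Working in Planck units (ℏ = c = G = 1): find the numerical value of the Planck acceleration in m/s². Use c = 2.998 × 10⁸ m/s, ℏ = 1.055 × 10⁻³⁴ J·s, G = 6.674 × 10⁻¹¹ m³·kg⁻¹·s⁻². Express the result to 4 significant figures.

5.560 × 10⁵¹ m/s²

The unique combination of the constants set to 1 with dimensions of acceleration is a_P = √(c⁷/(ℏG)).
  = √(3.092 × 10¹⁰³)
  = 5.560 × 10⁵¹ m/s²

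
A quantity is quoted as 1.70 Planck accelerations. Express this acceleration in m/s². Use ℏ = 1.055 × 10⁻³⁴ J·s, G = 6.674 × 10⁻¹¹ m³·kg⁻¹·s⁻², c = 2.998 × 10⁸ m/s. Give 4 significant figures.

One Planck acceleration: a_P = √(c⁷/(ℏG)) = 5.560 × 10⁵¹ m/s².
1.70 × 5.560 × 10⁵¹ m/s² = 9.452 × 10⁵¹ m/s²

9.452 × 10⁵¹ m/s²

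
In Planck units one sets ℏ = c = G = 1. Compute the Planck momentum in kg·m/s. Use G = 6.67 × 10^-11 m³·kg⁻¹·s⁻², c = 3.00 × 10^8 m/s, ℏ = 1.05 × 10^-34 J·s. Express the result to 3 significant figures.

6.52 kg·m/s

p_P = √(ℏc³/G)
  = √(42.5)
  = 6.52 kg·m/s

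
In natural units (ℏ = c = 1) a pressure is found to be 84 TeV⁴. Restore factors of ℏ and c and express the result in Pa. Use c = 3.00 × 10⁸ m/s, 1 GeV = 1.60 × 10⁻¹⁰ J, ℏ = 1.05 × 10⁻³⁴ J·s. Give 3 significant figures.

Pressure is [E]/[L]³ = [E]⁴/(ℏc)³.
1 GeV⁴ → 1/(ℏc)³ × (1 GeV in J)⁴ = 2.10 × 10³⁷ Pa.
Convert the energy scale: 84 TeV⁴ = 8.40 × 10¹³ GeV⁴.
Result: 8.40 × 10¹³ × 2.10 × 10³⁷ = 1.76 × 10⁵¹ Pa.

1.76 × 10⁵¹ Pa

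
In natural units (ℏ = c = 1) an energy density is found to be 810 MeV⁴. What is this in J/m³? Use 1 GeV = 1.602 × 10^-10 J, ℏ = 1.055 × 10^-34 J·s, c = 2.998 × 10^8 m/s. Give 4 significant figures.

[E]/[L]³ = [E]⁴/(ℏc)³; restore (ℏc)⁻³.
1 GeV⁴ → 1/(ℏc)³ × (1 GeV in J)⁴ = 2.082 × 10^37 J/m³.
Convert the energy scale: 810 MeV⁴ = 8.10 × 10^-10 GeV⁴.
Result: 8.10 × 10^-10 × 2.082 × 10^37 = 1.686 × 10^28 J/m³.

1.686 × 10^28 J/m³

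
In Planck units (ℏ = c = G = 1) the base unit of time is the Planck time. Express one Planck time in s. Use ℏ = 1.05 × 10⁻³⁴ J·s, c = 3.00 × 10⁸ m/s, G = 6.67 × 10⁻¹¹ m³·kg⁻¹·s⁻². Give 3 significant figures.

5.37 × 10⁻⁴⁴ s

t_P = √(ℏG/c⁵)
  = √(2.88 × 10⁻⁸⁷)
  = 5.37 × 10⁻⁴⁴ s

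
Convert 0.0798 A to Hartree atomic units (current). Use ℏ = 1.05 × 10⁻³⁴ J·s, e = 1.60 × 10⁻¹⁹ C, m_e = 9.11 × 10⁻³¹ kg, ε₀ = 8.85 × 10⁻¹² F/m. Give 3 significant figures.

atomic unit of electric current: I_au = e E_h/ℏ = m_e e⁵/((4πε₀)²ℏ³) = 6.67 × 10⁻³ A.
0.0798 / 6.67 × 10⁻³ = 12

12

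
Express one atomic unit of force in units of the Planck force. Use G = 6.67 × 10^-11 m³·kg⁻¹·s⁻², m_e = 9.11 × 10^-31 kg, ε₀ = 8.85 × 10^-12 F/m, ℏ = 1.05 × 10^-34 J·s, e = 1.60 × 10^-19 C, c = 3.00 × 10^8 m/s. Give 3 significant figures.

atomic unit of force: F_au = E_h/a₀ = m_e²e⁶/((4πε₀)³ℏ⁴) = 8.33 × 10^-8 N
Planck force: F_P = c⁴/G = 1.21 × 10^44 N
ratio = 8.33 × 10^-8 / 1.21 × 10^44 = 6.86 × 10^-52

6.86 × 10^-52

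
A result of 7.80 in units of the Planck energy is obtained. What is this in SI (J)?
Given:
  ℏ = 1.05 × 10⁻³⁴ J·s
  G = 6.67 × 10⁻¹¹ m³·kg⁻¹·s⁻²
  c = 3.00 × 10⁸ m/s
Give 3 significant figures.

One Planck energy: E_P = √(ℏc⁵/G) = 1.96 × 10⁹ J.
7.80 × 1.96 × 10⁹ J = 1.53 × 10¹⁰ J

1.53 × 10¹⁰ J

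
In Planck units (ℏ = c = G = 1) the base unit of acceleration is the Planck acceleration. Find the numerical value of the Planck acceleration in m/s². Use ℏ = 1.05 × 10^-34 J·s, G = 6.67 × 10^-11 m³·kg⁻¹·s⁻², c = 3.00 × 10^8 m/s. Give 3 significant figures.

5.59 × 10^51 m/s²

a_P = √(c⁷/(ℏG))
  = √(3.12 × 10^103)
  = 5.59 × 10^51 m/s²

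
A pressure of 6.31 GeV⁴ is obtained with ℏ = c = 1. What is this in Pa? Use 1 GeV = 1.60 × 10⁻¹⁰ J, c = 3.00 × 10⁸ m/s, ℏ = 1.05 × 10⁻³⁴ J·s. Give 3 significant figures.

1.32 × 10³⁸ Pa

Pressure is [E]/[L]³ = [E]⁴/(ℏc)³.
1 GeV⁴ → 1/(ℏc)³ × (1 GeV in J)⁴ = 2.10 × 10³⁷ Pa.
Result: 6.31 × 2.10 × 10³⁷ = 1.32 × 10³⁸ Pa.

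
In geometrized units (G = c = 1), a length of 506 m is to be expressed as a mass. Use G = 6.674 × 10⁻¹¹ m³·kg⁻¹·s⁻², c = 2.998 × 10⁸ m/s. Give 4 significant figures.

Length → mass via c²/G.
506 m × (c²/G) = 6.814 × 10²⁹ kg

6.814 × 10²⁹ kg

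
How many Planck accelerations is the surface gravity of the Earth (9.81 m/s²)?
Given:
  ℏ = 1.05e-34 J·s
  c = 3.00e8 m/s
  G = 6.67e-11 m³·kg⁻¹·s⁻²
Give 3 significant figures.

Planck acceleration: a_P = √(c⁷/(ℏG)) = 5.59e51 m/s².
9.81 / 5.59e51 = 1.76e-51

1.76e-51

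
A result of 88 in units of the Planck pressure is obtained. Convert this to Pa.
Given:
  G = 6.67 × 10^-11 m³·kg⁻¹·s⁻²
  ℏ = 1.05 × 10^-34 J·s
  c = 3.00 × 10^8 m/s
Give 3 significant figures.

4.12 × 10^115 Pa

One Planck pressure: p_P = c⁷/(ℏG²) = 4.68 × 10^113 Pa.
88 × 4.68 × 10^113 Pa = 4.12 × 10^115 Pa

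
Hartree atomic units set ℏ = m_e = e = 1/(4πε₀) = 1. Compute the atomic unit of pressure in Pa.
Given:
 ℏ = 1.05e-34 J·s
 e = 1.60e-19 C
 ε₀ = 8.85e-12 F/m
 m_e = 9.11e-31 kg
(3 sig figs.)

3.01e13 Pa

From ℏ = m_e = e = 1/(4πε₀) = 1 the pressure scale is P_au = E_h/a₀³ = m_e⁴e¹⁰/((4πε₀)⁵ℏ⁸).
E_h = 4.38e-18 J
a₀ = 5.26e-11 m
E_h/a₀³ = 3.01e13 Pa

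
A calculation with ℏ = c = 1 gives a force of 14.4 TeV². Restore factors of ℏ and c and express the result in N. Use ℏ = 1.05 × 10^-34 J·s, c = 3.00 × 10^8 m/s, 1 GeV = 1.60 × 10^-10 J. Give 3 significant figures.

Force is [E]/[L] = [E]²/(ℏc); restore (ℏc)⁻¹.
1 GeV² → 1/(ℏc) × (1 GeV in J)² = 8.13 × 10^5 N.
Convert the energy scale: 14.4 TeV² = 1.44 × 10^7 GeV².
Result: 1.44 × 10^7 × 8.13 × 10^5 = 1.17 × 10^13 N.

1.17 × 10^13 N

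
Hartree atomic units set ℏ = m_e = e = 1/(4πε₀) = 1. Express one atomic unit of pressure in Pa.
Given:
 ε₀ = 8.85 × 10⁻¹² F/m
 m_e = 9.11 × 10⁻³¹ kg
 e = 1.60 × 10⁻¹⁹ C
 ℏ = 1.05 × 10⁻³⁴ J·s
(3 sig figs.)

The unique combination of the constants set to 1 with dimensions of pressure is P_au = E_h/a₀³ = m_e⁴e¹⁰/((4πε₀)⁵ℏ⁸).
E_h = 4.38 × 10⁻¹⁸ J
a₀ = 5.26 × 10⁻¹¹ m
E_h/a₀³ = 3.01 × 10¹³ Pa

3.01 × 10¹³ Pa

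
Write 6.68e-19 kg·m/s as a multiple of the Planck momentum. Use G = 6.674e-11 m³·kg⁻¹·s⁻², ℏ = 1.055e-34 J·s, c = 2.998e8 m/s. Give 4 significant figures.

Planck momentum: p_P = √(ℏc³/G) = 6.527 kg·m/s.
6.68e-19 / 6.527 = 1.024e-19

1.024e-19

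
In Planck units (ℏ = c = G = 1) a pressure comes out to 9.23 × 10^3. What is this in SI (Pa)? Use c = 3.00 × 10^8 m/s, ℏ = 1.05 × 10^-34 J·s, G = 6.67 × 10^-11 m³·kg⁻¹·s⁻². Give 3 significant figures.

4.32 × 10^117 Pa

One Planck pressure: p_P = c⁷/(ℏG²) = 4.68 × 10^113 Pa.
9.23 × 10^3 × 4.68 × 10^113 Pa = 4.32 × 10^117 Pa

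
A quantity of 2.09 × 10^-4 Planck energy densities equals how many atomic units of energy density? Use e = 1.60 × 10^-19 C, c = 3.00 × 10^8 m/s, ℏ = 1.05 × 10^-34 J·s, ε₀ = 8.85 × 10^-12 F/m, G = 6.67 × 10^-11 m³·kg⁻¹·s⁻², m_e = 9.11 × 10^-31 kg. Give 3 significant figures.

Planck energy density: u_P = c⁷/(ℏG²) = 4.68 × 10^113 J/m³
atomic unit of energy density: u_au = E_h/a₀³ = m_e⁴e¹⁰/((4πε₀)⁵ℏ⁸) = 3.01 × 10^13 J/m³
2.09 × 10^-4 × 4.68 × 10^113 / 3.01 × 10^13 = 3.25 × 10^96

3.25 × 10^96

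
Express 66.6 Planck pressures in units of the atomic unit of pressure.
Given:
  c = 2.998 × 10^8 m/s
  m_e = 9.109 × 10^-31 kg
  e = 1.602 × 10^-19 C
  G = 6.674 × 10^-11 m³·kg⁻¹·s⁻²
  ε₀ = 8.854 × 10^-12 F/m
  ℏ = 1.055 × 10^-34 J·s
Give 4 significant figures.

Planck pressure: p_P = c⁷/(ℏG²) = 4.632 × 10^113 Pa
atomic unit of pressure: P_au = E_h/a₀³ = m_e⁴e¹⁰/((4πε₀)⁵ℏ⁸) = 2.929 × 10^13 Pa
66.6 × 4.632 × 10^113 / 2.929 × 10^13 = 1.053 × 10^102

1.053 × 10^102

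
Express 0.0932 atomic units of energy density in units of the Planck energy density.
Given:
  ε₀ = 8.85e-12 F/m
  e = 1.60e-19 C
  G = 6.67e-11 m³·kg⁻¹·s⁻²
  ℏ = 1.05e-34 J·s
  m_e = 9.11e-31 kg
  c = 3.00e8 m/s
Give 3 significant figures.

6.00e-102

atomic unit of energy density: u_au = E_h/a₀³ = m_e⁴e¹⁰/((4πε₀)⁵ℏ⁸) = 3.01e13 J/m³
Planck energy density: u_P = c⁷/(ℏG²) = 4.68e113 J/m³
0.0932 × 3.01e13 / 4.68e113 = 6.00e-102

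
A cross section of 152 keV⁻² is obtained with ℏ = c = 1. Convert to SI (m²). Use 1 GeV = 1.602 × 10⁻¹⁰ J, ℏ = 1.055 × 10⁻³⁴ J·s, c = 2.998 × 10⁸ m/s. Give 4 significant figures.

Area is [L]² = [E]⁻²·(ℏc)²; restore (ℏc)².
1 GeV⁻² → (ℏc)² × (1 GeV in J)⁻² = 3.898 × 10⁻³² m².
Convert the energy scale: 152 keV⁻² = 1.52 × 10¹⁴ GeV⁻².
Result: 1.52 × 10¹⁴ × 3.898 × 10⁻³² = 5.925 × 10⁻¹⁸ m².

5.925 × 10⁻¹⁸ m²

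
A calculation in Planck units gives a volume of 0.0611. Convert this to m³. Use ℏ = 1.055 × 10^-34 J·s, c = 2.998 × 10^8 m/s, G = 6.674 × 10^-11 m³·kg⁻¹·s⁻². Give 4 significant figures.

One Planck volume: V_P = (ℏG/c³)^(3/2) = 4.224 × 10^-105 m³.
0.0611 × 4.224 × 10^-105 m³ = 2.581 × 10^-106 m³

2.581 × 10^-106 m³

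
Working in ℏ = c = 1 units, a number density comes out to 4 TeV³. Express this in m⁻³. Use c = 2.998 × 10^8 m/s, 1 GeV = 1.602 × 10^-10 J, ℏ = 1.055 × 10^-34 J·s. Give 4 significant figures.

Number density is [L]⁻³ = [E]³/(ℏc)³.
1 GeV³ → 1/(ℏc)³ × (1 GeV in J)³ = 1.299 × 10^47 m⁻³.
Convert the energy scale: 4 TeV³ = 4.00 × 10^9 GeV³.
Result: 4.00 × 10^9 × 1.299 × 10^47 = 5.198 × 10^56 m⁻³.

5.198 × 10^56 m⁻³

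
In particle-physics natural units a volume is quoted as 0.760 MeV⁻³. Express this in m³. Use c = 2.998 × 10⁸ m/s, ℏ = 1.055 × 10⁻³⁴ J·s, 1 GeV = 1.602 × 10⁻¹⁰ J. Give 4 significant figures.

Volume is [L]³ = [E]⁻³·(ℏc)³.
1 GeV⁻³ → (ℏc)³ × (1 GeV in J)⁻³ = 7.696 × 10⁻⁴⁸ m³.
Convert the energy scale: 0.760 MeV⁻³ = 7.60 × 10⁸ GeV⁻³.
Result: 7.60 × 10⁸ × 7.696 × 10⁻⁴⁸ = 5.849 × 10⁻³⁹ m³.

5.849 × 10⁻³⁹ m³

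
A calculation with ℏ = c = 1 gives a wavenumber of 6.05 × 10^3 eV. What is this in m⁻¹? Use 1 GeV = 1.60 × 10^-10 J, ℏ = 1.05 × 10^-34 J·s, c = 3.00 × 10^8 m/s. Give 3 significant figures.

3.07 × 10^10 m⁻¹

Inverse length is [E]/(ℏc).
1 GeV → 1/(ℏc) × (1 GeV in J) = 5.08 × 10^15 m⁻¹.
Convert the energy scale: 6.05 × 10^3 eV = 6.05 × 10^-6 GeV.
Result: 6.05 × 10^-6 × 5.08 × 10^15 = 3.07 × 10^10 m⁻¹.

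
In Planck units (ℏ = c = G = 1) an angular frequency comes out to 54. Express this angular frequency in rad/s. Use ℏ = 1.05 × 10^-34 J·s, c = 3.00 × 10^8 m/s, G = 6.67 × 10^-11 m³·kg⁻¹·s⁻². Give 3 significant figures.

1.01 × 10^45 rad/s

One Planck angular frequency: ω_P = √(c⁵/(ℏG)) = 1.86 × 10^43 rad/s.
54 × 1.86 × 10^43 rad/s = 1.01 × 10^45 rad/s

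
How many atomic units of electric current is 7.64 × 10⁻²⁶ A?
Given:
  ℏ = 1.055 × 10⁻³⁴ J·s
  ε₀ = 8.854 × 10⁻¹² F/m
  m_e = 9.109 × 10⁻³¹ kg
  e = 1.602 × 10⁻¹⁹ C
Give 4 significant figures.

1.155 × 10⁻²³

atomic unit of electric current: I_au = e E_h/ℏ = m_e e⁵/((4πε₀)²ℏ³) = 6.612 × 10⁻³ A.
7.64 × 10⁻²⁶ / 6.612 × 10⁻³ = 1.155 × 10⁻²³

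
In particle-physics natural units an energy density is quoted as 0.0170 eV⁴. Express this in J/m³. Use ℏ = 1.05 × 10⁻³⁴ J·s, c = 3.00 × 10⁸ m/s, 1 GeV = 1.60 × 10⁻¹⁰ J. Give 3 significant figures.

[E]/[L]³ = [E]⁴/(ℏc)³; restore (ℏc)⁻³.
1 GeV⁴ → 1/(ℏc)³ × (1 GeV in J)⁴ = 2.10 × 10³⁷ J/m³.
Convert the energy scale: 0.0170 eV⁴ = 1.70 × 10⁻³⁸ GeV⁴.
Result: 1.70 × 10⁻³⁸ × 2.10 × 10³⁷ = 0.356 J/m³.

0.356 J/m³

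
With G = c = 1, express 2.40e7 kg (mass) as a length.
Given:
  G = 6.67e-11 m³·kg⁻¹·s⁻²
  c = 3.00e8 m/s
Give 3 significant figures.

1.78e-20 m

In G = c = 1 units mass has dimensions of length; the conversion factor is G/c².
2.40e7 kg × (G/c²) = 1.78e-20 m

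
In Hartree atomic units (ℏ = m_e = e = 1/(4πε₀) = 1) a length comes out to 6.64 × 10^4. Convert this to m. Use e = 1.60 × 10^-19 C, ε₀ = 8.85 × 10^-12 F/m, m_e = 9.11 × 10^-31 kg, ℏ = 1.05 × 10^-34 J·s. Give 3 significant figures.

3.49 × 10^-6 m

One Bohr radius: a₀ = 4πε₀ℏ²/(m_e e²) = 5.26 × 10^-11 m.
6.64 × 10^4 × 5.26 × 10^-11 m = 3.49 × 10^-6 m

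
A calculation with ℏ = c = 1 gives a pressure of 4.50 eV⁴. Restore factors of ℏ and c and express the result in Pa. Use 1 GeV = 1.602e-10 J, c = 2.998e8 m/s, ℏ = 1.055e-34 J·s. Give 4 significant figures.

Pressure is [E]/[L]³ = [E]⁴/(ℏc)³.
1 GeV⁴ → 1/(ℏc)³ × (1 GeV in J)⁴ = 2.082e37 Pa.
Convert the energy scale: 4.50 eV⁴ = 4.50e-36 GeV⁴.
Result: 4.50e-36 × 2.082e37 = 93.67 Pa.

93.67 Pa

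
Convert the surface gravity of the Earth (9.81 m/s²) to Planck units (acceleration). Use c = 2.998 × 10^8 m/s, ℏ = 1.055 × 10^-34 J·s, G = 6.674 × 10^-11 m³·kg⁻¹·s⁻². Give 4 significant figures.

Planck acceleration: a_P = √(c⁷/(ℏG)) = 5.560 × 10^51 m/s².
9.81 / 5.560 × 10^51 = 1.764 × 10^-51

1.764 × 10^-51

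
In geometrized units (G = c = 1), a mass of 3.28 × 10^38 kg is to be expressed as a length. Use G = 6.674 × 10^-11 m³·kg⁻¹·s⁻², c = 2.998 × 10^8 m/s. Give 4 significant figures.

In G = c = 1 units mass has dimensions of length; the conversion factor is G/c².
3.28 × 10^38 kg × (G/c²) = 2.436 × 10^11 m

2.436 × 10^11 m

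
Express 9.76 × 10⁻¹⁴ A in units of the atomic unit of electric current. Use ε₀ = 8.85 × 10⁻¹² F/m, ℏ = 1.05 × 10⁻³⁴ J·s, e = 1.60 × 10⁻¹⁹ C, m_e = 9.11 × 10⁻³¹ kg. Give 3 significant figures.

1.46 × 10⁻¹¹

atomic unit of electric current: I_au = e E_h/ℏ = m_e e⁵/((4πε₀)²ℏ³) = 6.67 × 10⁻³ A.
9.76 × 10⁻¹⁴ / 6.67 × 10⁻³ = 1.46 × 10⁻¹¹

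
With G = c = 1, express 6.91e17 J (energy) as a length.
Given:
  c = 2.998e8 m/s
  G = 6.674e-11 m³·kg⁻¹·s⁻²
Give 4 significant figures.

Energy → length via G/c⁴.
6.91e17 J × (G/c⁴) = 5.709e-27 m

5.709e-27 m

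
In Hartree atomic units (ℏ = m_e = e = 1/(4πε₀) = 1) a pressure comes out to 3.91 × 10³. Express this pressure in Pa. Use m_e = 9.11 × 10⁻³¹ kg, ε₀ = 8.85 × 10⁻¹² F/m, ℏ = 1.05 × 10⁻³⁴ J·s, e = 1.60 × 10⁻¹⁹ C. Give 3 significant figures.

1.18 × 10¹⁷ Pa

One atomic unit of pressure: P_au = E_h/a₀³ = m_e⁴e¹⁰/((4πε₀)⁵ℏ⁸) = 3.01 × 10¹³ Pa.
3.91 × 10³ × 3.01 × 10¹³ Pa = 1.18 × 10¹⁷ Pa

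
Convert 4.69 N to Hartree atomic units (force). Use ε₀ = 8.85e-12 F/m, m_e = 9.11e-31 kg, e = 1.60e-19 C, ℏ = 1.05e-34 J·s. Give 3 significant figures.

5.63e7

atomic unit of force: F_au = E_h/a₀ = m_e²e⁶/((4πε₀)³ℏ⁴) = 8.33e-8 N.
4.69 / 8.33e-8 = 5.63e7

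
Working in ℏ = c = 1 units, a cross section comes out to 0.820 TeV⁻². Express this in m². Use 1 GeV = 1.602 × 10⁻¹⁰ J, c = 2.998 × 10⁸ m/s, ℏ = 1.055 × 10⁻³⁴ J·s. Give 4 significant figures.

Area is [L]² = [E]⁻²·(ℏc)²; restore (ℏc)².
1 GeV⁻² → (ℏc)² × (1 GeV in J)⁻² = 3.898 × 10⁻³² m².
Convert the energy scale: 0.820 TeV⁻² = 8.20 × 10⁻⁷ GeV⁻².
Result: 8.20 × 10⁻⁷ × 3.898 × 10⁻³² = 3.196 × 10⁻³⁸ m².

3.196 × 10⁻³⁸ m²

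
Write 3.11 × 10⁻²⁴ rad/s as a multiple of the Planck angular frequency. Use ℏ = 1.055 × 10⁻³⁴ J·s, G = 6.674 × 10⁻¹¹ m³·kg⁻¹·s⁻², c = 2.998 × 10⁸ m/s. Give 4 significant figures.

1.677 × 10⁻⁶⁷

Planck angular frequency: ω_P = √(c⁵/(ℏG)) = 1.855 × 10⁴³ rad/s.
3.11 × 10⁻²⁴ / 1.855 × 10⁴³ = 1.677 × 10⁻⁶⁷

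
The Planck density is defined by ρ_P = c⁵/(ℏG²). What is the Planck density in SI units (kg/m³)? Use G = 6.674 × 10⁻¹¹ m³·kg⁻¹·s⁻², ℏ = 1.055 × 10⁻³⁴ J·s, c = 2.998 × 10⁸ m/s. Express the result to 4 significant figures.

5.154 × 10⁹⁶ kg/m³

ρ_P = c⁵/(ℏG²)
  = 2.422 × 10⁴² / 4.699 × 10⁻⁵⁵
  = 5.154 × 10⁹⁶ kg/m³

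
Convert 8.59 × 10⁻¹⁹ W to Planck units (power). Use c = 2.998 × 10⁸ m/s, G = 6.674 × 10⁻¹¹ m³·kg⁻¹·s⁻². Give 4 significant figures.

2.367 × 10⁻⁷¹

Planck power: P_P = c⁵/G = 3.629 × 10⁵² W.
8.59 × 10⁻¹⁹ / 3.629 × 10⁵² = 2.367 × 10⁻⁷¹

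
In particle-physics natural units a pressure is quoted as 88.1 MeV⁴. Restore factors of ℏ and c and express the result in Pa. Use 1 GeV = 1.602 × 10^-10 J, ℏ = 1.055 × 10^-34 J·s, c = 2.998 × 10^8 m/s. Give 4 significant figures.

1.834 × 10^27 Pa

Pressure is [E]/[L]³ = [E]⁴/(ℏc)³.
1 GeV⁴ → 1/(ℏc)³ × (1 GeV in J)⁴ = 2.082 × 10^37 Pa.
Convert the energy scale: 88.1 MeV⁴ = 8.81 × 10^-11 GeV⁴.
Result: 8.81 × 10^-11 × 2.082 × 10^37 = 1.834 × 10^27 Pa.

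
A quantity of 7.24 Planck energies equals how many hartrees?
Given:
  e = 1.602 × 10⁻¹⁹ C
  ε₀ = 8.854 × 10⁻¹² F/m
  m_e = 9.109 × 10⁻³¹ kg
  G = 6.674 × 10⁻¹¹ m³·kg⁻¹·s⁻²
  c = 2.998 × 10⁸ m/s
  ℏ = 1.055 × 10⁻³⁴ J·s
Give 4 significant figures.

Planck energy: E_P = √(ℏc⁵/G) = 1.957 × 10⁹ J
hartree: E_h = m_e e⁴/(4πε₀ℏ)² = 4.354 × 10⁻¹⁸ J
7.24 × 1.957 × 10⁹ / 4.354 × 10⁻¹⁸ = 3.253 × 10²⁷

3.253 × 10²⁷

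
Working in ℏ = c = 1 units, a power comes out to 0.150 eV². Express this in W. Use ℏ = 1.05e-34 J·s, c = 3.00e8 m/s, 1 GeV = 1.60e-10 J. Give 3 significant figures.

3.66e-5 W

Power is [E]/[T] = [E]²/ℏ.
1 GeV² → 1/ℏ × (1 GeV in J)² = 2.44e14 W.
Convert the energy scale: 0.150 eV² = 1.50e-19 GeV².
Result: 1.50e-19 × 2.44e14 = 3.66e-5 W.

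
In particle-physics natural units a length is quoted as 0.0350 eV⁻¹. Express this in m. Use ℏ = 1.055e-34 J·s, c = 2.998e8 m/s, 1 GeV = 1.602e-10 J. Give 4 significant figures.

A length is [E]⁻¹ in ℏ=c=1; restore one factor of ℏc.
1 GeV⁻¹ → ℏc × (1 GeV in J)⁻¹ = 1.974e-16 m.
Convert the energy scale: 0.0350 eV⁻¹ = 3.50e7 GeV⁻¹.
Result: 3.50e7 × 1.974e-16 = 6.910e-9 m.

6.910e-9 m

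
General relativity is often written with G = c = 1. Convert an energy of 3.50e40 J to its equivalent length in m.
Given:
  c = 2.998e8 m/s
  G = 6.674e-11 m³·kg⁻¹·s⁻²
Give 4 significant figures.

2.892e-4 m

Energy → length via G/c⁴.
3.50e40 J × (G/c⁴) = 2.892e-4 m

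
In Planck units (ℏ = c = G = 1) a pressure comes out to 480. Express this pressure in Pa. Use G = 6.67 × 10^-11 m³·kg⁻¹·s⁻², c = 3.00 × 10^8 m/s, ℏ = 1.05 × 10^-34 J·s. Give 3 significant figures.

2.25 × 10^116 Pa

One Planck pressure: p_P = c⁷/(ℏG²) = 4.68 × 10^113 Pa.
480 × 4.68 × 10^113 Pa = 2.25 × 10^116 Pa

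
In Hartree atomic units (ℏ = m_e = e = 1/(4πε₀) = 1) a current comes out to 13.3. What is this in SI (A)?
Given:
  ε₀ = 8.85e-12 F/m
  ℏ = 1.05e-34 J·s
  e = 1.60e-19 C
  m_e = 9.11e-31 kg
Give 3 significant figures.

One atomic unit of electric current: I_au = e E_h/ℏ = m_e e⁵/((4πε₀)²ℏ³) = 6.67e-3 A.
13.3 × 6.67e-3 A = 0.0887 A

0.0887 A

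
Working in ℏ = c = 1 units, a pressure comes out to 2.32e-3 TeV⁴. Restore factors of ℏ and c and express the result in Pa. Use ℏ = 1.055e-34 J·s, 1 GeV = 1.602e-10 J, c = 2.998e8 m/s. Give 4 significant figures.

Pressure is [E]/[L]³ = [E]⁴/(ℏc)³.
1 GeV⁴ → 1/(ℏc)³ × (1 GeV in J)⁴ = 2.082e37 Pa.
Convert the energy scale: 2.32e-3 TeV⁴ = 2.32e9 GeV⁴.
Result: 2.32e9 × 2.082e37 = 4.829e46 Pa.

4.829e46 Pa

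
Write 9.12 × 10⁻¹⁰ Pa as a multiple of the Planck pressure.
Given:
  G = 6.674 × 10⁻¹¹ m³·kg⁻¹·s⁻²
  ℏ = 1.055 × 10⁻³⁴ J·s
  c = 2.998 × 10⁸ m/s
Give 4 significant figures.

Planck pressure: p_P = c⁷/(ℏG²) = 4.632 × 10¹¹³ Pa.
9.12 × 10⁻¹⁰ / 4.632 × 10¹¹³ = 1.969 × 10⁻¹²³

1.969 × 10⁻¹²³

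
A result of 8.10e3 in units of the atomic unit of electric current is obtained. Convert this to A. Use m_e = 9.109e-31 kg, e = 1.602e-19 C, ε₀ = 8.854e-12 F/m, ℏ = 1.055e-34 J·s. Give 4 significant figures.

53.56 A

One atomic unit of electric current: I_au = e E_h/ℏ = m_e e⁵/((4πε₀)²ℏ³) = 6.612e-3 A.
8.10e3 × 6.612e-3 A = 53.56 A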